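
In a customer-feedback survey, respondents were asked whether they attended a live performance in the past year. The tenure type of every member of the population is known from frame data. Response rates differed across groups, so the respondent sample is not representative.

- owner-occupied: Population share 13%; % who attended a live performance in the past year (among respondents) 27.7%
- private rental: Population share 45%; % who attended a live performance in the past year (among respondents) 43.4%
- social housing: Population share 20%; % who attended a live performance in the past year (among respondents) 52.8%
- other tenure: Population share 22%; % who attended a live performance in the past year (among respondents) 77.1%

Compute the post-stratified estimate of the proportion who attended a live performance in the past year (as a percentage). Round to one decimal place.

Reweight to the known tenure type distribution:
  owner-occupied: 0.13 × 27.7 = 3.601
  private rental: 0.45 × 43.4 = 19.53
  social housing: 0.2 × 52.8 = 10.56
  other tenure: 0.22 × 77.1 = 16.962
Post-stratified estimate = 50.653 → 50.7%.

50.7%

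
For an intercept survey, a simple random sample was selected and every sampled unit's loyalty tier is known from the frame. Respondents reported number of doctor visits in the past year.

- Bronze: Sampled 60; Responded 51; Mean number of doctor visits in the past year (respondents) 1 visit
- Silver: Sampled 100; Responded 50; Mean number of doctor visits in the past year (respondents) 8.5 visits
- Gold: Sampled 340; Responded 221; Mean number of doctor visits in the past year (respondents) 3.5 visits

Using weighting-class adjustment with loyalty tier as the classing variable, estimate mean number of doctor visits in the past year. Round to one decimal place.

4.2

Class response rates: Bronze 51/60 = 85%, Silver 50/100 = 50%, Gold 221/340 = 65%.
Inverse-response-rate weighting restores each class to its sampled count, so class totals weight by n_sampled:
  Bronze: 60 × 1 = 60
  Silver: 100 × 8.5 = 850
  Gold: 340 × 3.5 = 1190
Adjusted estimate = 2100 / 500 = 4.2 → 4.2.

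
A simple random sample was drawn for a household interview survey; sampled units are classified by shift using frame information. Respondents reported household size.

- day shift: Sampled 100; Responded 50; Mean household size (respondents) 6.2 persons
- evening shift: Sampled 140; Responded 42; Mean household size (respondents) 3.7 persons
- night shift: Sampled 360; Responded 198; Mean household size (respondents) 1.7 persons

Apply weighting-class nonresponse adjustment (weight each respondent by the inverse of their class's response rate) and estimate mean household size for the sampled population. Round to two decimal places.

2.92

Class response rates: day shift 50/100 = 50%, evening shift 42/140 = 30%, night shift 198/360 = 55%.
With weight = n_sampled/n_responded per class, the weighted class total is n_sampled:
  day shift: 100 × 6.2 = 620
  evening shift: 140 × 3.7 = 518
  night shift: 360 × 1.7 = 612
Adjusted estimate = 1750 / 600 = 2.91667 → 2.92.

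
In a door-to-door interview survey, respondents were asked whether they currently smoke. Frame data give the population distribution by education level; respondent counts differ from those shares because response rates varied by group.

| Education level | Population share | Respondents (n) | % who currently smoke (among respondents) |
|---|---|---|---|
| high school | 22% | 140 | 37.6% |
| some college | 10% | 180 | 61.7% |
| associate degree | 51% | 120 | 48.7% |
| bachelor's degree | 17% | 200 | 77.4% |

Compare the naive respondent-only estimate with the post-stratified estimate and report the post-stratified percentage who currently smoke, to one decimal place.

Naive respondent-only estimate (weights = respondent counts):
  (140/640)×37.6 + (180/640)×61.7 + (120/640)×48.7 + (200/640)×77.4 = 58.8969%
Reweighting by population education level shares:
  0.22×37.6 + 0.1×61.7 + 0.51×48.7 + 0.17×77.4 = 52.437%

52.4%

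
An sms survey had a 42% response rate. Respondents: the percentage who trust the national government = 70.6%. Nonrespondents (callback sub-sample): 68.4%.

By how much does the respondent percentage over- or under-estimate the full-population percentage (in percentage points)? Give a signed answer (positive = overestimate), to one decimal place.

+1.3 percentage points

Nonresponse fraction = 1 − 0.42 = 0.58.
Bias = (nonresponse fraction) × (respondent percentage − nonrespondent percentage)
     = 0.58 × (70.6 − 68.4) = 0.58 × 2.2 = 1.276.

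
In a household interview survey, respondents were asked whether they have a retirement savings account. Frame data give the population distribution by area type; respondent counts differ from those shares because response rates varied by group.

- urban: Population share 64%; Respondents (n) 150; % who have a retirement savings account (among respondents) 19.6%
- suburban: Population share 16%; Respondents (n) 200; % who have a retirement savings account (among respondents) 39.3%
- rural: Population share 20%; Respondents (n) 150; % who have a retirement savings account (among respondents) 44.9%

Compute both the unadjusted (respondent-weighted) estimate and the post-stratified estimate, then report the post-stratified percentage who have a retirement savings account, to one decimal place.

27.8%

Naive respondent-only estimate (weights = respondent counts):
  (150/500)×19.6 + (200/500)×39.3 + (150/500)×44.9 = 35.07%
Reweighting by population area type shares:
  0.64×19.6 + 0.16×39.3 + 0.2×44.9 = 27.812%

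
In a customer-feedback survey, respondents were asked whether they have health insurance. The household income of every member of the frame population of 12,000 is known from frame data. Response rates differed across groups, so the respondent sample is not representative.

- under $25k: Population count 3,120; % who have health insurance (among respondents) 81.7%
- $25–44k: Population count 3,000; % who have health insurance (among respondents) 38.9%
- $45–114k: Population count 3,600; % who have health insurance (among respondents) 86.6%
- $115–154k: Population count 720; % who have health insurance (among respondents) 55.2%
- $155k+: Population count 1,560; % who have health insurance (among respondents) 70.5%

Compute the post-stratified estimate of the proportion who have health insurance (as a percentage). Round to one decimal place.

Each cell contributes population-share × respondent value:
  under $25k: (3,120/12,000) × 81.7 = 21.242
  $25–44k: (3,000/12,000) × 38.9 = 9.725
  $45–114k: (3,600/12,000) × 86.6 = 25.98
  $115–154k: (720/12,000) × 55.2 = 3.312
  $155k+: (1,560/12,000) × 70.5 = 9.165
Post-stratified estimate = 69.424 → 69.4%.

69.4%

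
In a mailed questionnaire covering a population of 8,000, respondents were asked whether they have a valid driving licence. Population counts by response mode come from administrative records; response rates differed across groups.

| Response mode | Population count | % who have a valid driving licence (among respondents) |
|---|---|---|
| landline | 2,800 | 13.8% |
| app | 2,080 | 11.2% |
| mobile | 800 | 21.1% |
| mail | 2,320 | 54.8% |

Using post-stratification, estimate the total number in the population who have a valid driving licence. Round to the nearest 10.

Estimated count per cell = population count × respondent percentage:
  landline: 2,800 × 13.8% = 386.4
  app: 2,080 × 11.2% = 232.96
  mobile: 800 × 21.1% = 168.8
  mail: 2,320 × 54.8% = 1271.36
Estimated total = 2059.52 → 2,060.

2,060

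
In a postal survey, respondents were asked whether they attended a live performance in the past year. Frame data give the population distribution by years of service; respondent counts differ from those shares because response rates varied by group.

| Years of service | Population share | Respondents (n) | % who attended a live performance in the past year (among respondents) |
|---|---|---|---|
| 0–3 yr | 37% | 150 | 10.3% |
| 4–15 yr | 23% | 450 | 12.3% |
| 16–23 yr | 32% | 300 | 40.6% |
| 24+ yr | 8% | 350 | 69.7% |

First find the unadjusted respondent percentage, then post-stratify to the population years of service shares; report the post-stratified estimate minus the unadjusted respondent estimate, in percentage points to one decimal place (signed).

-9.7 percentage points

Naive respondent-only estimate (weights = respondent counts):
  (150/1250)×10.3 + (450/1250)×12.3 + (300/1250)×40.6 + (350/1250)×69.7 = 34.924%
Post-stratifying to population shares instead:
  0.37×10.3 + 0.23×12.3 + 0.32×40.6 + 0.08×69.7 = 25.208%
Difference = 25.208 − 34.924 = -9.716 pp.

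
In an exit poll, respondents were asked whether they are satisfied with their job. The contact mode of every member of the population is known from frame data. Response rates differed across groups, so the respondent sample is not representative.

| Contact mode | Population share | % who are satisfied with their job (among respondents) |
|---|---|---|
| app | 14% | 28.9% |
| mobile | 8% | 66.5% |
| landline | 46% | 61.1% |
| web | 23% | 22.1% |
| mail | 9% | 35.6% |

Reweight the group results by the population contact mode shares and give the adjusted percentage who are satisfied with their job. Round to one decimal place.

45.8%

Weight each group's respondent value by its population share:
  app: 0.14 × 28.9 = 4.046
  mobile: 0.08 × 66.5 = 5.32
  landline: 0.46 × 61.1 = 28.106
  web: 0.23 × 22.1 = 5.083
  mail: 0.09 × 35.6 = 3.204
Post-stratified estimate = 45.759 → 45.8%.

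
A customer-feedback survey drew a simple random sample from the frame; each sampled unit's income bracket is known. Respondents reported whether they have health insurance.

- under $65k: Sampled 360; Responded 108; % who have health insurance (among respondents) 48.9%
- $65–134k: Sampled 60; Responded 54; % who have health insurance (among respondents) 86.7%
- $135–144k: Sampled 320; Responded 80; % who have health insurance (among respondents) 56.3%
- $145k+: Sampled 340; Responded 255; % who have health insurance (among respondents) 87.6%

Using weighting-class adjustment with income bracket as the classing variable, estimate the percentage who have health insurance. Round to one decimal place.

Response rates by class: under $65k 108/360 = 30%, $65–134k 54/60 = 90%, $135–144k 80/320 = 25%, $145k+ 255/340 = 75%.
With weight = n_sampled/n_responded per class, the weighted class total is n_sampled:
  under $65k: 360 × 48.9 = 17,604
  $65–134k: 60 × 86.7 = 5202
  $135–144k: 320 × 56.3 = 18,016
  $145k+: 340 × 87.6 = 29784
Adjusted estimate = 70,606 / 1,080 = 65.3759 → 65.4%.

65.4%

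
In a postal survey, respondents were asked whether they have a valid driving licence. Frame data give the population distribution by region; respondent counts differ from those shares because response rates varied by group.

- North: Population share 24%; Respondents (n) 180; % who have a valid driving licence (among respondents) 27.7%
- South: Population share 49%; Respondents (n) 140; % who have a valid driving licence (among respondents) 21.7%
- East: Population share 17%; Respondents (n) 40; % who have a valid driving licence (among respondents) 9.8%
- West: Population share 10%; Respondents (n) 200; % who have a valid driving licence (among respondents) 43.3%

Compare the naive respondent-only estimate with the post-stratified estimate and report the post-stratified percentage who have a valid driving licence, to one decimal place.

Unadjusted (pooled respondent) estimate weights by respondent counts:
  (180/560)×27.7 + (140/560)×21.7 + (40/560)×9.8 + (200/560)×43.3 = 30.4929%
Reweighting by population region shares:
  0.24×27.7 + 0.49×21.7 + 0.17×9.8 + 0.1×43.3 = 23.277%

23.3%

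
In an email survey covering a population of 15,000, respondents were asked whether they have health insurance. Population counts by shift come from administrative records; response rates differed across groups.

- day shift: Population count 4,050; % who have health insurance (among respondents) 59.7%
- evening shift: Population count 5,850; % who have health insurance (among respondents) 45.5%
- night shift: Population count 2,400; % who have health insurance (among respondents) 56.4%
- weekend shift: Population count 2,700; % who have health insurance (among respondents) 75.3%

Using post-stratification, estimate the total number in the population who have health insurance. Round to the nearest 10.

8,470

Estimated count per cell = population count × respondent percentage:
  day shift: 4,050 × 59.7% = 2417.85
  evening shift: 5,850 × 45.5% = 2661.75
  night shift: 2,400 × 56.4% = 1353.6
  weekend shift: 2,700 × 75.3% = 2033.1
Estimated total = 8466.3 → 8,470.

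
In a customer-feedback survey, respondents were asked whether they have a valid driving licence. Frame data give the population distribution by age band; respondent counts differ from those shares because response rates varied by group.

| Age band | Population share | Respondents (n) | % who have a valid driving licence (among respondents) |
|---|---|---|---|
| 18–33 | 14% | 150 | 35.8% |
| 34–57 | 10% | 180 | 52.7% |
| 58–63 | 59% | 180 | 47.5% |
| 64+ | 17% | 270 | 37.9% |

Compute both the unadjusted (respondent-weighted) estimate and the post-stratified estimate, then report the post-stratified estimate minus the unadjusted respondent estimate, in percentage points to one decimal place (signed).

Without adjustment, the pooled respondent share is:
  (150/780)×35.8 + (180/780)×52.7 + (180/780)×47.5 + (270/780)×37.9 = 43.1269%
Reweighting by population age band shares:
  0.14×35.8 + 0.1×52.7 + 0.59×47.5 + 0.17×37.9 = 44.75%
Difference = 44.75 − 43.1269 = 1.6231 pp.

+1.6 percentage points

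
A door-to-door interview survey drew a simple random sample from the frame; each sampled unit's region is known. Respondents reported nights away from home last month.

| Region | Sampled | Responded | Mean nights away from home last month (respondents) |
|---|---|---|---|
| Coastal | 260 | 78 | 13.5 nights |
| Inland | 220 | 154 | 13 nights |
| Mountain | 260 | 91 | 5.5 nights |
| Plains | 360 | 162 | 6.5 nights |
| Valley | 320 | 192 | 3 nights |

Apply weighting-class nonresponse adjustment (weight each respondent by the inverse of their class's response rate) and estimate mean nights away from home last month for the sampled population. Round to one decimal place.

7.8

Response rates by class: Coastal 78/260 = 30%, Inland 154/220 = 70%, Mountain 91/260 = 35%, Plains 162/360 = 45%, Valley 192/320 = 60%.
Each respondent's weight = sampled/responded in their class; summing within a class gives n_sampled, so:
  Coastal: 260 × 13.5 = 3510
  Inland: 220 × 13 = 2860
  Mountain: 260 × 5.5 = 1430
  Plains: 360 × 6.5 = 2340
  Valley: 320 × 3 = 960
Adjusted estimate = 11,100 / 1,420 = 7.8169 → 7.8.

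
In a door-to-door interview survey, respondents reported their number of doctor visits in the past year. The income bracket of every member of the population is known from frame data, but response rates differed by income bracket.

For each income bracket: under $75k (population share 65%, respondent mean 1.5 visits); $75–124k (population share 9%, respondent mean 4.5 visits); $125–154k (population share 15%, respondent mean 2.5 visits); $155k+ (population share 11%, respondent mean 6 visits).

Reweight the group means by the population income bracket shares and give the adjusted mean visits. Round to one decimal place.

2.4

Reweight to the known income bracket distribution:
  under $75k: 0.65 × 1.5 = 0.975
  $75–124k: 0.09 × 4.5 = 0.405
  $125–154k: 0.15 × 2.5 = 0.375
  $155k+: 0.11 × 6 = 0.66
Post-stratified estimate = 2.415 → 2.4.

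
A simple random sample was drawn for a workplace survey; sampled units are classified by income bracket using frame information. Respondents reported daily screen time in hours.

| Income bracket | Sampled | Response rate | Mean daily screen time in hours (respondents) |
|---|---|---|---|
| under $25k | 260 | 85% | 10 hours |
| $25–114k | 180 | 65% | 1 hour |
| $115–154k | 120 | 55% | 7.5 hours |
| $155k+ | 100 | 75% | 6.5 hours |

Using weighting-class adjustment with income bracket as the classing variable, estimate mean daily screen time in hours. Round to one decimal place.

With weight = n_sampled/n_responded per class, the weighted class total is n_sampled:
  under $25k: 260 × 10 = 2600
  $25–114k: 180 × 1 = 180
  $115–154k: 120 × 7.5 = 900
  $155k+: 100 × 6.5 = 650
Adjusted estimate = 4330 / 660 = 6.56061 → 6.6.

6.6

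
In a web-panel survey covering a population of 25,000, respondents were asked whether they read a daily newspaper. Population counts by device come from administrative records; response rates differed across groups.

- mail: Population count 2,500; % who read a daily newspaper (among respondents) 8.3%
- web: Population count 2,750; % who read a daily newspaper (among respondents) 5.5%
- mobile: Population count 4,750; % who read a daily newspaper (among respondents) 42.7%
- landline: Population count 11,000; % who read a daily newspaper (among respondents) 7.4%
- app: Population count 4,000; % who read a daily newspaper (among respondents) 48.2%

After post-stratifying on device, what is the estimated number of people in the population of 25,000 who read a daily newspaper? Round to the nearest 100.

Each cell contributes its population count × the respondent rate:
  mail: 2,500 × 8.3% = 207.5
  web: 2,750 × 5.5% = 151.25
  mobile: 4,750 × 42.7% = 2028.25
  landline: 11,000 × 7.4% = 814
  app: 4,000 × 48.2% = 1928
Estimated total = 5129 → 5,100.

5,100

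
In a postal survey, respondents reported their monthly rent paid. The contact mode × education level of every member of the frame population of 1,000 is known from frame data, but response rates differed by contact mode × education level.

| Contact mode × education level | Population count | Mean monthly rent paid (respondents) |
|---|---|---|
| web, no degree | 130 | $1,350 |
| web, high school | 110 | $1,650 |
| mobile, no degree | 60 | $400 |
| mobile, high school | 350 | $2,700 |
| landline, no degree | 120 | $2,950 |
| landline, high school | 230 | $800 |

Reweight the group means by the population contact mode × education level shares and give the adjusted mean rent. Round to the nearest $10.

Weight each group's respondent value by its population share:
  web, no degree: (130/1,000) × 1350 = 175.5
  web, high school: (110/1,000) × 1650 = 181.5
  mobile, no degree: (60/1,000) × 400 = 24
  mobile, high school: (350/1,000) × 2700 = 945
  landline, no degree: (120/1,000) × 2950 = 354
  landline, high school: (230/1,000) × 800 = 184
Post-stratified estimate = 1864 → $1,860.

$1,860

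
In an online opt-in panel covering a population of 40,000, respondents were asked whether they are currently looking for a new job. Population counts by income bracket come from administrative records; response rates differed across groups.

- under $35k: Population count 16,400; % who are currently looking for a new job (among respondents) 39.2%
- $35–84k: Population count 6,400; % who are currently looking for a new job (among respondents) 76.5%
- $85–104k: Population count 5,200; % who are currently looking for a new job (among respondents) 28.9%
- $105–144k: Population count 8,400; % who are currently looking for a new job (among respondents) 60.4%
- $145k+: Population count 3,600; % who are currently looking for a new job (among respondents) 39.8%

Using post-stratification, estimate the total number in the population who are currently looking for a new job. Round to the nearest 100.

Estimated count per cell = population count × respondent percentage:
  under $35k: 16,400 × 39.2% = 6428.8
  $35–84k: 6,400 × 76.5% = 4896
  $85–104k: 5,200 × 28.9% = 1502.8
  $105–144k: 8,400 × 60.4% = 5073.6
  $145k+: 3,600 × 39.8% = 1432.8
Estimated total = 19,334 → 19,300.

19,300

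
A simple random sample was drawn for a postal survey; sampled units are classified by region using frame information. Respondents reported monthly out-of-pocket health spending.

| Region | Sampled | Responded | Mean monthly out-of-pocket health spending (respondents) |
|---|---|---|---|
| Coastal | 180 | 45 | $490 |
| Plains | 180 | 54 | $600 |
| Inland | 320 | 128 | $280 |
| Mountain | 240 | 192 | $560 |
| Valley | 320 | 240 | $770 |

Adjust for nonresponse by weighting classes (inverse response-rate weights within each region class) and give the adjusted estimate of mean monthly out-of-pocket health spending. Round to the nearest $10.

$540

Response rates by class: Coastal 45/180 = 25%, Plains 54/180 = 30%, Inland 128/320 = 40%, Mountain 192/240 = 80%, Valley 240/320 = 75%.
Weighting each respondent by the inverse class response rate inflates each class back to its sampled size, so the class weight is n_sampled:
  Coastal: 180 × 490 = 88,200
  Plains: 180 × 600 = 108,000
  Inland: 320 × 280 = 89,600
  Mountain: 240 × 560 = 134,400
  Valley: 320 × 770 = 246,400
Adjusted estimate = 666,600 / 1,240 = 537.581 → $540.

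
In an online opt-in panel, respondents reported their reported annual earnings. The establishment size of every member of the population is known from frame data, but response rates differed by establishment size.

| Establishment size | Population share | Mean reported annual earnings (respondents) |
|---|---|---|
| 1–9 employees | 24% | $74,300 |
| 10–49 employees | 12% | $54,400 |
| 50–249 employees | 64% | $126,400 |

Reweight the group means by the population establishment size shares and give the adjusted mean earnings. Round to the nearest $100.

$105,300

Post-stratification weights by population share, not respondent share:
  1–9 employees: 0.24 × 74,300 = 17,832
  10–49 employees: 0.12 × 54,400 = 6528
  50–249 employees: 0.64 × 126,400 = 80,896
Post-stratified estimate = 105,256 → $105,300.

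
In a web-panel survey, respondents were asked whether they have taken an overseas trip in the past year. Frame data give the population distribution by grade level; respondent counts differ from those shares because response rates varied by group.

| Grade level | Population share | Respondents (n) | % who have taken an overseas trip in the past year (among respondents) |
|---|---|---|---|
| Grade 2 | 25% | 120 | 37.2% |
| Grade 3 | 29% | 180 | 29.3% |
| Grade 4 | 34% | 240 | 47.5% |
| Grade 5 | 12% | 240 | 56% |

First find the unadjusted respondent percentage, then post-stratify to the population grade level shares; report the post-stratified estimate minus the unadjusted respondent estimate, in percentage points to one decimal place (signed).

-3.7 percentage points

Unadjusted (pooled respondent) estimate weights by respondent counts:
  (120/780)×37.2 + (180/780)×29.3 + (240/780)×47.5 + (240/780)×56 = 44.3308%
Reweighting by population grade level shares:
  0.25×37.2 + 0.29×29.3 + 0.34×47.5 + 0.12×56 = 40.667%
Difference = 40.667 − 44.3308 = -3.6638 pp.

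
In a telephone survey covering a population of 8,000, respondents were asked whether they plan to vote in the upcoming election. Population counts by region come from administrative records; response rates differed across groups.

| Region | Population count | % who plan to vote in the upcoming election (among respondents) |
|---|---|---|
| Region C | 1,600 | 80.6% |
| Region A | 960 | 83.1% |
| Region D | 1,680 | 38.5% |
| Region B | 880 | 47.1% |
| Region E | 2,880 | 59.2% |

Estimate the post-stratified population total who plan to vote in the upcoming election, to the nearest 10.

Apply each group's respondent rate to its population count:
  Region C: 1,600 × 80.6% = 1289.6
  Region A: 960 × 83.1% = 797.76
  Region D: 1,680 × 38.5% = 646.8
  Region B: 880 × 47.1% = 414.48
  Region E: 2,880 × 59.2% = 1704.96
Estimated total = 4853.6 → 4,850.

4,850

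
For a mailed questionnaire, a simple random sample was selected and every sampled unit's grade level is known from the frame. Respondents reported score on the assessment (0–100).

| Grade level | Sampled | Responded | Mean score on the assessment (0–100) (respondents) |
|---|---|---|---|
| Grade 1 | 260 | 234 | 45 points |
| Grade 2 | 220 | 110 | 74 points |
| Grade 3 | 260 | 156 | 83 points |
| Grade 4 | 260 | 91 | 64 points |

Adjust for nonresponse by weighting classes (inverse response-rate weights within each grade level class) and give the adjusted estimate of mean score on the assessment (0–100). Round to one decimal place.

66.2

Class response rates: Grade 1 234/260 = 90%, Grade 2 110/220 = 50%, Grade 3 156/260 = 60%, Grade 4 91/260 = 35%.
Each respondent's weight = sampled/responded in their class; summing within a class gives n_sampled, so:
  Grade 1: 260 × 45 = 11,700
  Grade 2: 220 × 74 = 16,280
  Grade 3: 260 × 83 = 21,580
  Grade 4: 260 × 64 = 16,640
Adjusted estimate = 66,200 / 1,000 = 66.2 → 66.2.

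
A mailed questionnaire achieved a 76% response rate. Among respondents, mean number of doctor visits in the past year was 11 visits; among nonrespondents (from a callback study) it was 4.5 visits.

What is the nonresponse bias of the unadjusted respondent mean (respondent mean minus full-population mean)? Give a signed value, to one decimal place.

Nonresponse fraction = 1 − 0.76 = 0.24.
Bias = (nonresponse fraction) × (respondent mean − nonrespondent mean)
     = 0.24 × (11 − 4.5) = 0.24 × 6.5 = 1.56.

+1.6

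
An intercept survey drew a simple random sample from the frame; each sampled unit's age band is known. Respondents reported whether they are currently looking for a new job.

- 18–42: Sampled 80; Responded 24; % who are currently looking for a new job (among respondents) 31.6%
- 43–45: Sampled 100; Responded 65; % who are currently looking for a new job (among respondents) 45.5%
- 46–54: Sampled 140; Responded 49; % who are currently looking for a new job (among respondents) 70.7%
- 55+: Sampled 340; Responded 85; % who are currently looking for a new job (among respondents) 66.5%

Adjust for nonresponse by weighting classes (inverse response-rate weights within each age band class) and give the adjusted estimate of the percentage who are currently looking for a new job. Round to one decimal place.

Response rates by class: 18–42 24/80 = 30%, 43–45 65/100 = 65%, 46–54 49/140 = 35%, 55+ 85/340 = 25%.
Weighting each respondent by the inverse class response rate inflates each class back to its sampled size, so the class weight is n_sampled:
  18–42: 80 × 31.6 = 2528
  43–45: 100 × 45.5 = 4550
  46–54: 140 × 70.7 = 9898
  55+: 340 × 66.5 = 22,610
Adjusted estimate = 39,586 / 660 = 59.9788 → 60.0%.

60.0%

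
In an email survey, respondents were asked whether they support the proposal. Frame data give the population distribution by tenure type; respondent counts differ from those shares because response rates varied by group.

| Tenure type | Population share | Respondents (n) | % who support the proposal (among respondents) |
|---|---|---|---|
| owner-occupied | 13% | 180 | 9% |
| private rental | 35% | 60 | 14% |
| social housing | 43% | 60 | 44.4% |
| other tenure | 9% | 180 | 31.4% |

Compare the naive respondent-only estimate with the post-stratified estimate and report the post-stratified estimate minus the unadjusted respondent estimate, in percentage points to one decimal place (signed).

Unadjusted (pooled respondent) estimate weights by respondent counts:
  (180/480)×9 + (60/480)×14 + (60/480)×44.4 + (180/480)×31.4 = 22.45%
Post-stratified estimate weights by population shares:
  0.13×9 + 0.35×14 + 0.43×44.4 + 0.09×31.4 = 27.988%
Difference = 27.988 − 22.45 = 5.538 pp.

+5.5 percentage points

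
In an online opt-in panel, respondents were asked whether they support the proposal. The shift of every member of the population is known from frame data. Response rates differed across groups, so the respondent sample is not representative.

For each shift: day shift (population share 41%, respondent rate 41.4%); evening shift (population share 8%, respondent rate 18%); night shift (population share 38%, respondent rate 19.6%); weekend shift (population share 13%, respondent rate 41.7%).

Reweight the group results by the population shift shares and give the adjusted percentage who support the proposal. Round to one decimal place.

Reweight to the known shift distribution:
  day shift: 0.41 × 41.4 = 16.974
  evening shift: 0.08 × 18 = 1.44
  night shift: 0.38 × 19.6 = 7.448
  weekend shift: 0.13 × 41.7 = 5.421
Post-stratified estimate = 31.283 → 31.3%.

31.3%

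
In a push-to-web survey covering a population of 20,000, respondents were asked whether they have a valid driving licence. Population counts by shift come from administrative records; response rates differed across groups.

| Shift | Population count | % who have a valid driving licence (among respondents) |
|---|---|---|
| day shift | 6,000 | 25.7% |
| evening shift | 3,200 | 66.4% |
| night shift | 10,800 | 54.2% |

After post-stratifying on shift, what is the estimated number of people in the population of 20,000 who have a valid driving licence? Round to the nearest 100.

9,500

Estimated count per cell = population count × respondent percentage:
  day shift: 6,000 × 25.7% = 1542
  evening shift: 3,200 × 66.4% = 2124.8
  night shift: 10,800 × 54.2% = 5853.6
Estimated total = 9520.4 → 9,500.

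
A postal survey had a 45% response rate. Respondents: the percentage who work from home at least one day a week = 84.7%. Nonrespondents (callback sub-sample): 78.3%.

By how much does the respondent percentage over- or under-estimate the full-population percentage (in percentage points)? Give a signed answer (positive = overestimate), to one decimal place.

Nonresponse fraction = 1 − 0.45 = 0.55.
Bias = (nonresponse fraction) × (respondent percentage − nonrespondent percentage)
     = 0.55 × (84.7 − 78.3) = 0.55 × 6.4 = 3.52.

+3.5 percentage points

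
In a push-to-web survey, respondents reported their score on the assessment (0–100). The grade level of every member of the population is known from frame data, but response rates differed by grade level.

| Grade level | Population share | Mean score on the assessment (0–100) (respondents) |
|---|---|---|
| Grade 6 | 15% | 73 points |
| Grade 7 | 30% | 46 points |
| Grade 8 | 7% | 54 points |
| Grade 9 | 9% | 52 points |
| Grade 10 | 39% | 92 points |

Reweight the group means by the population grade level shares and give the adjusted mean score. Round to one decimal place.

69.1

Weight each group's respondent value by its population share:
  Grade 6: 0.15 × 73 = 10.95
  Grade 7: 0.3 × 46 = 13.8
  Grade 8: 0.07 × 54 = 3.78
  Grade 9: 0.09 × 52 = 4.68
  Grade 10: 0.39 × 92 = 35.88
Post-stratified estimate = 69.09 → 69.1.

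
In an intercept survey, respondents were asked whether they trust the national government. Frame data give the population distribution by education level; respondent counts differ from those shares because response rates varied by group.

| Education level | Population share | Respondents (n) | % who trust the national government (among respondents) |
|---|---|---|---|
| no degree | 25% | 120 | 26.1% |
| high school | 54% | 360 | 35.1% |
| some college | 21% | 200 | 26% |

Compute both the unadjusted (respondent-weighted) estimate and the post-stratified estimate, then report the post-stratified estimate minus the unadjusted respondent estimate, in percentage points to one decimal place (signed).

+0.1 percentage points

Naive respondent-only estimate (weights = respondent counts):
  (120/680)×26.1 + (360/680)×35.1 + (200/680)×26 = 30.8353%
Post-stratifying to population shares instead:
  0.25×26.1 + 0.54×35.1 + 0.21×26 = 30.939%
Difference = 30.939 − 30.8353 = 0.1037 pp.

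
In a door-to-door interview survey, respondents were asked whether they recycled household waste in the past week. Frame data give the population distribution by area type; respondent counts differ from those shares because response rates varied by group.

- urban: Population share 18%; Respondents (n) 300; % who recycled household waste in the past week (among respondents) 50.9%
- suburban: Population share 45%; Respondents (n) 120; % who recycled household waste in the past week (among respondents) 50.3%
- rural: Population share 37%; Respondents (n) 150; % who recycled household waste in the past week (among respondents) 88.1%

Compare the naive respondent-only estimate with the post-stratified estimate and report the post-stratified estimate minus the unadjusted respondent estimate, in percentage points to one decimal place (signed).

+3.8 percentage points

Without adjustment, the pooled respondent share is:
  (300/570)×50.9 + (120/570)×50.3 + (150/570)×88.1 = 60.5632%
Post-stratified estimate weights by population shares:
  0.18×50.9 + 0.45×50.3 + 0.37×88.1 = 64.394%
Difference = 64.394 − 60.5632 = 3.8308 pp.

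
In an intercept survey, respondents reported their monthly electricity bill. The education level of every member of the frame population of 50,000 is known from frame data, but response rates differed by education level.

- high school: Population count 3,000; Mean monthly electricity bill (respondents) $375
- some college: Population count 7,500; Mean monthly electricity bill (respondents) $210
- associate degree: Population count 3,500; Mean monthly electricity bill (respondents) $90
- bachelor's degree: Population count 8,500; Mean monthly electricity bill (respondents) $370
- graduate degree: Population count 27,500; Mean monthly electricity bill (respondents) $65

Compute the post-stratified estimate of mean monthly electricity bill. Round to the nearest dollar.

Each cell contributes population-share × respondent value:
  high school: (3,000/50,000) × 375 = 22.5
  some college: (7,500/50,000) × 210 = 31.5
  associate degree: (3,500/50,000) × 90 = 6.3
  bachelor's degree: (8,500/50,000) × 370 = 62.9
  graduate degree: (27,500/50,000) × 65 = 35.75
Post-stratified estimate = 158.95 → $159.

$159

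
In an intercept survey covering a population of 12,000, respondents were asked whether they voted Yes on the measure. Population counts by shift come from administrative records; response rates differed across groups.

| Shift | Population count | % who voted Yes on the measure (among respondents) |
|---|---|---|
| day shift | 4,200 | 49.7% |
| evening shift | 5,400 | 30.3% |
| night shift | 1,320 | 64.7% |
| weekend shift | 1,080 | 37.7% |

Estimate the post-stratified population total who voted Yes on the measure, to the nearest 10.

Apply each group's respondent rate to its population count:
  day shift: 4,200 × 49.7% = 2087.4
  evening shift: 5,400 × 30.3% = 1636.2
  night shift: 1,320 × 64.7% = 854.04
  weekend shift: 1,080 × 37.7% = 407.16
Estimated total = 4984.8 → 4,980.

4,980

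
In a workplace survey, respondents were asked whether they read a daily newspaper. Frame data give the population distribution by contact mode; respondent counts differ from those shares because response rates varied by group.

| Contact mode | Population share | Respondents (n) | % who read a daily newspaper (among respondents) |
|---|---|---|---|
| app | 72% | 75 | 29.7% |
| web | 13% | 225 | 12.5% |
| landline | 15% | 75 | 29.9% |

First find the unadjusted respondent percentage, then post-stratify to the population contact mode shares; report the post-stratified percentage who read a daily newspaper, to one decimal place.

Unadjusted (pooled respondent) estimate weights by respondent counts:
  (75/375)×29.7 + (225/375)×12.5 + (75/375)×29.9 = 19.42%
Reweighting by population contact mode shares:
  0.72×29.7 + 0.13×12.5 + 0.15×29.9 = 27.494%

27.5%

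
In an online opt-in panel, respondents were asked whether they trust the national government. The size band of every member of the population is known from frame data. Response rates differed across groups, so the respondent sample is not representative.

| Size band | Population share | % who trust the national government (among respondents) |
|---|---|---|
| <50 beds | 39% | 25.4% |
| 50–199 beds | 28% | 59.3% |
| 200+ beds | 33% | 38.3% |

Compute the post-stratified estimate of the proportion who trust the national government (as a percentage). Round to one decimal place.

39.1%

Reweight to the known size band distribution:
  <50 beds: 0.39 × 25.4 = 9.906
  50–199 beds: 0.28 × 59.3 = 16.604
  200+ beds: 0.33 × 38.3 = 12.639
Post-stratified estimate = 39.149 → 39.1%.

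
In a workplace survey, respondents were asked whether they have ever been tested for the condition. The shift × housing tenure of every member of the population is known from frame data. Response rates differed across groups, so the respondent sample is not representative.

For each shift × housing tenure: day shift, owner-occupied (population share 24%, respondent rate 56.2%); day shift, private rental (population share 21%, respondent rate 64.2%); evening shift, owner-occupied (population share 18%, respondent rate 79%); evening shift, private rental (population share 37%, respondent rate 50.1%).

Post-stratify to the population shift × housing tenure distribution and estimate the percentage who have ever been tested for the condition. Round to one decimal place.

59.7%

Each cell contributes population-share × respondent value:
  day shift, owner-occupied: 0.24 × 56.2 = 13.488
  day shift, private rental: 0.21 × 64.2 = 13.482
  evening shift, owner-occupied: 0.18 × 79 = 14.22
  evening shift, private rental: 0.37 × 50.1 = 18.537
Post-stratified estimate = 59.727 → 59.7%.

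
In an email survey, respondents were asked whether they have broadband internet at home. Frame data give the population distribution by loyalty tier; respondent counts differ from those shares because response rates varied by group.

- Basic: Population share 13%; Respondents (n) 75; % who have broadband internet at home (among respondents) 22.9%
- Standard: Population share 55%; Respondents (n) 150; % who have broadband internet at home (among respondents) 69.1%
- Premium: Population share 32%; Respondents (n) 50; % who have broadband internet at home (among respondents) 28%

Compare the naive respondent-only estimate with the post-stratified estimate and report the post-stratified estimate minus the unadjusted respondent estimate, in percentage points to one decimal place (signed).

Unadjusted (pooled respondent) estimate weights by respondent counts:
  (75/275)×22.9 + (150/275)×69.1 + (50/275)×28 = 49.0273%
Post-stratified estimate weights by population shares:
  0.13×22.9 + 0.55×69.1 + 0.32×28 = 49.942%
Difference = 49.942 − 49.0273 = 0.9147 pp.

+0.9 percentage points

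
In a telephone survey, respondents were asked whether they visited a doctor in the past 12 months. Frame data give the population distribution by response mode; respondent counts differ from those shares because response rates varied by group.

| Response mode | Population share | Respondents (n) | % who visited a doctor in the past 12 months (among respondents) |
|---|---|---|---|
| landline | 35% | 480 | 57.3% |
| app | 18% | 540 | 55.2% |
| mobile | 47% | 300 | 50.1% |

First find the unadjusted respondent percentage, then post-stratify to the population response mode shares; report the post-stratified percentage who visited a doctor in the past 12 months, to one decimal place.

53.5%

Naive respondent-only estimate (weights = respondent counts):
  (480/1320)×57.3 + (540/1320)×55.2 + (300/1320)×50.1 = 54.8045%
Post-stratified estimate weights by population shares:
  0.35×57.3 + 0.18×55.2 + 0.47×50.1 = 53.538%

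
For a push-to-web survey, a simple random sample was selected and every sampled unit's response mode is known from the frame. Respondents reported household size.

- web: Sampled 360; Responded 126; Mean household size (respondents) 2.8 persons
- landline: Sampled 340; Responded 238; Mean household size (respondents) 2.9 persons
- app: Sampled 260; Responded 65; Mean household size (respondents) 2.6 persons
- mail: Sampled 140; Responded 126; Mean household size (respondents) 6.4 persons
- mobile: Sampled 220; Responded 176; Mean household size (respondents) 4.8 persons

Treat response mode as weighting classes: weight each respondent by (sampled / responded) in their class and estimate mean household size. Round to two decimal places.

Response rates by class: web 126/360 = 35%, landline 238/340 = 70%, app 65/260 = 25%, mail 126/140 = 90%, mobile 176/220 = 80%.
Weighting each respondent by the inverse class response rate inflates each class back to its sampled size, so the class weight is n_sampled:
  web: 360 × 2.8 = 1008
  landline: 340 × 2.9 = 986
  app: 260 × 2.6 = 676
  mail: 140 × 6.4 = 896
  mobile: 220 × 4.8 = 1056
Adjusted estimate = 4622 / 1,320 = 3.50151 → 3.50.

3.50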